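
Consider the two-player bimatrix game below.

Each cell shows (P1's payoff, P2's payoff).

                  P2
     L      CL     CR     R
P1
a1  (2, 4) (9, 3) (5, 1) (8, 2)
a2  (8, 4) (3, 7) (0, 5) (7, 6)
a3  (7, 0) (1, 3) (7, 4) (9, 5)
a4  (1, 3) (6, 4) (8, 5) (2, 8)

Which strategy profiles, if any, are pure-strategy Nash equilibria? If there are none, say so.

P1 against L: payoffs 2, 8, 7, 1 → best response a2.
P1 against CL: payoffs 9, 3, 1, 6 → best response a1.
P1 against CR: payoffs 5, 0, 7, 8 → best response a4.
P1 against R: payoffs 8, 7, 9, 2 → best response a3.
P2 against a1: payoffs 4, 3, 1, 2 → best response L.
P2 against a2: payoffs 4, 7, 5, 6 → best response CL.
P2 against a3: payoffs 0, 3, 4, 5 → best response R.
P2 against a4: payoffs 3, 4, 5, 8 → best response R.
Mutual best responses: (a3, R).

The unique pure-strategy Nash equilibrium is (a3, R).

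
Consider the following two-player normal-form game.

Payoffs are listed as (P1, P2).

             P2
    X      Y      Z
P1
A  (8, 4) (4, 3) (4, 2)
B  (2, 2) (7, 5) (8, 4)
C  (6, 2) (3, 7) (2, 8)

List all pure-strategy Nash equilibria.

(A, X): P1 gets 8, best alternative 6; P2 gets 4, best alternative 3. No profitable deviation — NE.
(A, Y): P1 can switch to B (4 → 7). Not NE.
(A, Z): P1 can switch to B (4 → 8). Not NE.
(B, X): P1 can switch to A (2 → 8). Not NE.
(B, Y): P1 gets 7, best alternative 4; P2 gets 5, best alternative 4. No profitable deviation — NE.
(B, Z): P2 can switch to Y (4 → 5). Not NE.
(C, X): P1 can switch to A (6 → 8). Not NE.
(C, Y): P1 can switch to A (3 → 4). Not NE.
(C, Z): P1 can switch to A (2 → 4). Not NE.

(A, X), (B, Y)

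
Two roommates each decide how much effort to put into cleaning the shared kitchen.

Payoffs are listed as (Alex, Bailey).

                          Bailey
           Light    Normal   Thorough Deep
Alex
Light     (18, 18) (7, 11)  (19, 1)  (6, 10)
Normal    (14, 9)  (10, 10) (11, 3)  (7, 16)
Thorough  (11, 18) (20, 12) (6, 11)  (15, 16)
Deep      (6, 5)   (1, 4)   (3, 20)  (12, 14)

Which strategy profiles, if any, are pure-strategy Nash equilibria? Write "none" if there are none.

Alex against Light: payoffs 18, 14, 11, 6 → best response Light.
Alex against Normal: payoffs 7, 10, 20, 1 → best response Thorough.
Alex against Thorough: payoffs 19, 11, 6, 3 → best response Light.
Alex against Deep: payoffs 6, 7, 15, 12 → best response Thorough.
Bailey against Light: payoffs 18, 11, 1, 10 → best response Light.
Bailey against Normal: payoffs 9, 10, 3, 16 → best response Deep.
Bailey against Thorough: payoffs 18, 12, 11, 16 → best response Light.
Bailey against Deep: payoffs 5, 4, 20, 14 → best response Thorough.
Mutual best responses: (Light, Light).

Pure NE: (Light, Light)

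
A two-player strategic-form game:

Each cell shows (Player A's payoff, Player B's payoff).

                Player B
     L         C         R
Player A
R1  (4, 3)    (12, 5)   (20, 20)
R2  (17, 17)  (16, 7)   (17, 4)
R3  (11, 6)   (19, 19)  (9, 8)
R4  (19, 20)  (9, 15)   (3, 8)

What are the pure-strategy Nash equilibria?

(R1, R), (R3, C), (R4, L)

(R1, L): Player A can switch to R2 (4 → 17). Not NE.
(R1, C): Player A can switch to R2 (12 → 16). Not NE.
(R1, R): Player A gets 20, best alternative 17; Player B gets 20, best alternative 5. No profitable deviation — NE.
(R2, L): Player A can switch to R4 (17 → 19). Not NE.
(R2, C): Player A can switch to R3 (16 → 19). Not NE.
(R2, R): Player A can switch to R1 (17 → 20). Not NE.
(R3, L): Player A can switch to R2 (11 → 17). Not NE.
(R3, C): Player A gets 19, best alternative 16; Player B gets 19, best alternative 8. No profitable deviation — NE.
(R4, L): Player A gets 19, best alternative 17; Player B gets 20, best alternative 15. No profitable deviation — NE.
(The remaining 3 profiles each have a profitable deviation by the same check.)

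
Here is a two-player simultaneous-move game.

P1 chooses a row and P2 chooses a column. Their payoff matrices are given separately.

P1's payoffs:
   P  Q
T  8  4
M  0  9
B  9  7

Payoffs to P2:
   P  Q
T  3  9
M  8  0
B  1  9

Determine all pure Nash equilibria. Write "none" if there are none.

none

(T, P): P1 can switch to B (8 → 9). Not NE.
(T, Q): P1 can switch to M (4 → 9). Not NE.
(M, P): P1 can switch to T (0 → 8). Not NE.
(M, Q): P2 can switch to P (0 → 8). Not NE.
(B, P): P2 can switch to Q (1 → 9). Not NE.
(B, Q): P1 can switch to M (7 → 9). Not NE.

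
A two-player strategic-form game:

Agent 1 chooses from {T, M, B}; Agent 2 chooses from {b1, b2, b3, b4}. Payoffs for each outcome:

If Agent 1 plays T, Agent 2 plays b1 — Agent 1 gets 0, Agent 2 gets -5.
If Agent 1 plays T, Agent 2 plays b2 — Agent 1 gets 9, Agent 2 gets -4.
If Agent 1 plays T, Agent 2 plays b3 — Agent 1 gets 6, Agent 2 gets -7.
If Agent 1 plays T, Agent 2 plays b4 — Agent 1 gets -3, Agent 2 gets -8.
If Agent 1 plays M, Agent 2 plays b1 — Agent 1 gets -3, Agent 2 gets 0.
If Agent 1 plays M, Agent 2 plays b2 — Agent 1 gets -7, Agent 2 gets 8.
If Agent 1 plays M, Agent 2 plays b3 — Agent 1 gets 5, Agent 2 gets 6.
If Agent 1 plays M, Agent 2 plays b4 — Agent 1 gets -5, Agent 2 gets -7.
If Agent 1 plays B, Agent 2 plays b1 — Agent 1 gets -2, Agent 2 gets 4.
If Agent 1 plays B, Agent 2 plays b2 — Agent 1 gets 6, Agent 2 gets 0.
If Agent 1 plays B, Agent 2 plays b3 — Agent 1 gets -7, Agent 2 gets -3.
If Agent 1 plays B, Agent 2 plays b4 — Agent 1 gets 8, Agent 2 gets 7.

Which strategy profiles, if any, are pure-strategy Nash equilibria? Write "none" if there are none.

Agent 1 against b1: payoffs 0, -3, -2 → best response T.
Agent 1 against b2: payoffs 9, -7, 6 → best response T.
Agent 1 against b3: payoffs 6, 5, -7 → best response T.
Agent 1 against b4: payoffs -3, -5, 8 → best response B.
Agent 2 against T: payoffs -5, -4, -7, -8 → best response b2.
Agent 2 against M: payoffs 0, 8, 6, -7 → best response b2.
Agent 2 against B: payoffs 4, 0, -3, 7 → best response b4.
Mutual best responses: (T, b2); (B, b4).

The pure Nash equilibria are (T, b2) and (B, b4).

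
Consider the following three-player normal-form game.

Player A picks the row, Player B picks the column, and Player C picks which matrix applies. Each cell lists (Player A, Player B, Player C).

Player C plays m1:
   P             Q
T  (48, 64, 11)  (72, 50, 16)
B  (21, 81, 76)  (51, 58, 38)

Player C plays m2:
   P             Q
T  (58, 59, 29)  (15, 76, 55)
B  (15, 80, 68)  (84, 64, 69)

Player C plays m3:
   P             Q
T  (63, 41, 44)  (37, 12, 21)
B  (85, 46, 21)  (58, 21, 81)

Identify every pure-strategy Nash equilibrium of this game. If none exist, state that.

(T, P, m1): Player C can switch to m2 (11 → 29). Not NE.
(T, P, m2): Player B can switch to Q (59 → 76). Not NE.
(T, P, m3): Player A can switch to B (63 → 85). Not NE.
(T, Q, m1): Player B can switch to P (50 → 64). Not NE.
(T, Q, m2): Player A can switch to B (15 → 84). Not NE.
(T, Q, m3): Player A can switch to B (37 → 58). Not NE.
(B, P, m1): Player A can switch to T (21 → 48). Not NE.
(B, P, m2): Player A can switch to T (15 → 58). Not NE.
(The remaining 4 profiles each have a profitable deviation by the same check.)

There is no pure-strategy Nash equilibrium.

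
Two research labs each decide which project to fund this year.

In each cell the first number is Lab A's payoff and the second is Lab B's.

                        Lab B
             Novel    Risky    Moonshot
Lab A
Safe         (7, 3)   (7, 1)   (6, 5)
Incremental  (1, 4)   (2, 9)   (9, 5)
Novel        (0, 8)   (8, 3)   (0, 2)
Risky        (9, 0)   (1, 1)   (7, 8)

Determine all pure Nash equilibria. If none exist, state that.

(Safe, Novel): Lab A can switch to Risky (7 → 9). Not NE.
(Safe, Risky): Lab A can switch to Novel (7 → 8). Not NE.
(Safe, Moonshot): Lab A can switch to Incremental (6 → 9). Not NE.
(Incremental, Novel): Lab A can switch to Safe (1 → 7). Not NE.
(Incremental, Risky): Lab A can switch to Safe (2 → 7). Not NE.
(Incremental, Moonshot): Lab B can switch to Risky (5 → 9). Not NE.
(Novel, Novel): Lab A can switch to Safe (0 → 7). Not NE.
(Novel, Risky): Lab B can switch to Novel (3 → 8). Not NE.
(The remaining 4 profiles each have a profitable deviation by the same check.)

No pure-strategy Nash equilibrium.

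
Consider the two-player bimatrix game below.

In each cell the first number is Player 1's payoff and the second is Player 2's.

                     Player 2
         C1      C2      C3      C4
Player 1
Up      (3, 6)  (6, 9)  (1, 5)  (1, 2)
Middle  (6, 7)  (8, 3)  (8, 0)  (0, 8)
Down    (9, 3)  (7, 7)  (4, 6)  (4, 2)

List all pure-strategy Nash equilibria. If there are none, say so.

There is no pure-strategy Nash equilibrium.

(Up, C1): Player 1 can switch to Middle (3 → 6). Not NE.
(Up, C2): Player 1 can switch to Middle (6 → 8). Not NE.
(Up, C3): Player 1 can switch to Middle (1 → 8). Not NE.
(Up, C4): Player 1 can switch to Down (1 → 4). Not NE.
(Middle, C1): Player 1 can switch to Down (6 → 9). Not NE.
(Middle, C2): Player 2 can switch to C1 (3 → 7). Not NE.
(Middle, C3): Player 2 can switch to C1 (0 → 7). Not NE.
(Middle, C4): Player 1 can switch to Up (0 → 1). Not NE.
(Down, C1): Player 2 can switch to C2 (3 → 7). Not NE.
(Down, C2): Player 1 can switch to Middle (7 → 8). Not NE.
(The remaining 2 profiles each have a profitable deviation by the same check.)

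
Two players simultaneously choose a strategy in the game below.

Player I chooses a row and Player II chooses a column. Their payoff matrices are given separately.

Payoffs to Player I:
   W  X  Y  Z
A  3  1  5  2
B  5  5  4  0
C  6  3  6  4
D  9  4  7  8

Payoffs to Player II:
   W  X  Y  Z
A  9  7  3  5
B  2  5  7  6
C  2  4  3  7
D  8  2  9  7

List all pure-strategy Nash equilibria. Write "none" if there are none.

Pure NE: (D, Y)

Check each profile: it is a Nash equilibrium iff no player can strictly gain by switching unilaterally.
(A, W): Player I can switch to B (3 → 5). Not NE.
(A, X): Player I can switch to B (1 → 5). Not NE.
(A, Y): Player I can switch to C (5 → 6). Not NE.
(A, Z): Player I can switch to C (2 → 4). Not NE.
(B, W): Player I can switch to C (5 → 6). Not NE.
(B, X): Player II can switch to Y (5 → 7). Not NE.
(B, Y): Player I can switch to A (4 → 5). Not NE.
(B, Z): Player I can switch to A (0 → 2). Not NE.
(D, Y): Player I gets 7, best alternative 6; Player II gets 9, best alternative 8. No profitable deviation — NE.
(The remaining 7 profiles each have a profitable deviation by the same check.)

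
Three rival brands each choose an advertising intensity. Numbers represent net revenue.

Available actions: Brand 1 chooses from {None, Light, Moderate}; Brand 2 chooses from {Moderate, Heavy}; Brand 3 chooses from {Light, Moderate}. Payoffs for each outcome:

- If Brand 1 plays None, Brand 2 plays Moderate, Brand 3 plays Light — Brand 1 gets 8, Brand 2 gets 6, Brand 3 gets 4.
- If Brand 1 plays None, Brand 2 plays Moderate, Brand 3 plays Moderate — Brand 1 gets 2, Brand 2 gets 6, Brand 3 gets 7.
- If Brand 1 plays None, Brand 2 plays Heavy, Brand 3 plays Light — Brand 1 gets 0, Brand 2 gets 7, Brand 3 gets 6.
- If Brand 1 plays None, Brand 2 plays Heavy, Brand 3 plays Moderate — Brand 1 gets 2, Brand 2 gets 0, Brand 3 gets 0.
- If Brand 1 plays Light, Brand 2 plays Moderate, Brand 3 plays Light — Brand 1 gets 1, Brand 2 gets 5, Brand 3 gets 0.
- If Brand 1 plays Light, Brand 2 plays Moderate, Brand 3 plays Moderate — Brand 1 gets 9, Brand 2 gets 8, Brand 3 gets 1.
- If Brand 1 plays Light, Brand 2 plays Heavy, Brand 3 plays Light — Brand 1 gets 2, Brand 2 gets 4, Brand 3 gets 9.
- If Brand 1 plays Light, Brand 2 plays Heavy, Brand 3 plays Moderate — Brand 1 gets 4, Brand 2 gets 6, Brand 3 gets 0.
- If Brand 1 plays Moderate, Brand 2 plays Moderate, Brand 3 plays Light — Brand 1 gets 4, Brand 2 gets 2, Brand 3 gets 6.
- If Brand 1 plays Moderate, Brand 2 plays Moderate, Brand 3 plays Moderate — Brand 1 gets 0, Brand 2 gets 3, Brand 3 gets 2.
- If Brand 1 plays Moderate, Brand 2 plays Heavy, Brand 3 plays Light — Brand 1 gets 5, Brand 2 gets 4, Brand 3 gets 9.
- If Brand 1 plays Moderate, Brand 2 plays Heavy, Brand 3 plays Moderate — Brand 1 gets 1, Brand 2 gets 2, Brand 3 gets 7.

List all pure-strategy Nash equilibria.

(Light, Moderate, Moderate), (Moderate, Heavy, Light)

For each strategy profile, look for a profitable unilateral deviation.
(None, Moderate, Light): Brand 2 can switch to Heavy (6 → 7). Not NE.
(None, Moderate, Moderate): Brand 1 can switch to Light (2 → 9). Not NE.
(None, Heavy, Light): Brand 1 can switch to Light (0 → 2). Not NE.
(None, Heavy, Moderate): Brand 1 can switch to Light (2 → 4). Not NE.
(Light, Moderate, Light): Brand 1 can switch to None (1 → 8). Not NE.
(Light, Moderate, Moderate): Brand 1 gets 9, best alternative 2; Brand 2 gets 8, best alternative 6; Brand 3 gets 1, best alternative 0. No profitable deviation — NE.
(Light, Heavy, Light): Brand 1 can switch to Moderate (2 → 5). Not NE.
(Light, Heavy, Moderate): Brand 2 can switch to Moderate (6 → 8). Not NE.
(Moderate, Moderate, Light): Brand 1 can switch to None (4 → 8). Not NE.
(Moderate, Moderate, Moderate): Brand 1 can switch to None (0 → 2). Not NE.
(Moderate, Heavy, Light): Brand 1 gets 5, best alternative 2; Brand 2 gets 4, best alternative 2; Brand 3 gets 9, best alternative 7. No profitable deviation — NE.
(Moderate, Heavy, Moderate): Brand 1 can switch to None (1 → 2). Not NE.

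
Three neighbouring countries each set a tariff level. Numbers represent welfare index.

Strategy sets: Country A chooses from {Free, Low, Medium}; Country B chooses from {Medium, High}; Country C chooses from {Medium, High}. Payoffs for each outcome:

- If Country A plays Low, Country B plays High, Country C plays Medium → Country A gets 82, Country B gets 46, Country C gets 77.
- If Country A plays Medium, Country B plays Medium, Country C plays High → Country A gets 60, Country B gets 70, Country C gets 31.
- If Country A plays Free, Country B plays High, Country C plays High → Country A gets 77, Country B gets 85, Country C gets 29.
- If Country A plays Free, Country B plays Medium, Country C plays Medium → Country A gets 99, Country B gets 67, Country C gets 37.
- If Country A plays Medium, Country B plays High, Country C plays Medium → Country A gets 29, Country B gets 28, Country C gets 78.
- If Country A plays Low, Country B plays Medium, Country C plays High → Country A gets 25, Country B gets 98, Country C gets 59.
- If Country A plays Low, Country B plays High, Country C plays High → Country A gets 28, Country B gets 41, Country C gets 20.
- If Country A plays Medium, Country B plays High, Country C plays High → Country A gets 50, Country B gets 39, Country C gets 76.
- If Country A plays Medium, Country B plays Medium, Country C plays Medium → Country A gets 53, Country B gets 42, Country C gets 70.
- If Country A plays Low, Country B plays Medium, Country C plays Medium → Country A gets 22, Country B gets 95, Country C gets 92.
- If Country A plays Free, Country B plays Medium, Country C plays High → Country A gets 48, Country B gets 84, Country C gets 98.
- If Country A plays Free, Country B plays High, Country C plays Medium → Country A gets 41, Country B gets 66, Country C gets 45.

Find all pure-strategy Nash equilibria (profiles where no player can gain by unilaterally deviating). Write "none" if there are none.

Check each profile: it is a Nash equilibrium iff no player can strictly gain by switching unilaterally.
(Free, Medium, Medium): Country C can switch to High (37 → 98). Not NE.
(Free, Medium, High): Country A can switch to Medium (48 → 60). Not NE.
(Free, High, Medium): Country A can switch to Low (41 → 82). Not NE.
(Free, High, High): Country C can switch to Medium (29 → 45). Not NE.
(Low, Medium, Medium): Country A can switch to Free (22 → 99). Not NE.
(Low, Medium, High): Country A can switch to Free (25 → 48). Not NE.
(The remaining 6 profiles each have a profitable deviation by the same check.)

No pure-strategy Nash equilibrium.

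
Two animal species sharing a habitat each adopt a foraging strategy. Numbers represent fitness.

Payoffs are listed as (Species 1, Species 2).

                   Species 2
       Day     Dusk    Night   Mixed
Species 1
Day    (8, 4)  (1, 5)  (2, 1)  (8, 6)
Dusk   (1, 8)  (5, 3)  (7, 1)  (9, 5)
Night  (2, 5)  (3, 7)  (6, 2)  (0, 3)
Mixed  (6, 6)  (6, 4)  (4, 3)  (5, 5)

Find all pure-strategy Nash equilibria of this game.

No pure-strategy Nash equilibrium.

Mark each player's best response to every combination of opponents' strategies; a profile where every player is best-responding is a pure Nash equilibrium.
Species 1 against Day: payoffs 8, 1, 2, 6 → best response Day.
Species 1 against Dusk: payoffs 1, 5, 3, 6 → best response Mixed.
Species 1 against Night: payoffs 2, 7, 6, 4 → best response Dusk.
Species 1 against Mixed: payoffs 8, 9, 0, 5 → best response Dusk.
Species 2 against Day: payoffs 4, 5, 1, 6 → best response Mixed.
Species 2 against Dusk: payoffs 8, 3, 1, 5 → best response Day.
Species 2 against Night: payoffs 5, 7, 2, 3 → best response Dusk.
Species 2 against Mixed: payoffs 6, 4, 3, 5 → best response Day.
No profile is a mutual best response for all players.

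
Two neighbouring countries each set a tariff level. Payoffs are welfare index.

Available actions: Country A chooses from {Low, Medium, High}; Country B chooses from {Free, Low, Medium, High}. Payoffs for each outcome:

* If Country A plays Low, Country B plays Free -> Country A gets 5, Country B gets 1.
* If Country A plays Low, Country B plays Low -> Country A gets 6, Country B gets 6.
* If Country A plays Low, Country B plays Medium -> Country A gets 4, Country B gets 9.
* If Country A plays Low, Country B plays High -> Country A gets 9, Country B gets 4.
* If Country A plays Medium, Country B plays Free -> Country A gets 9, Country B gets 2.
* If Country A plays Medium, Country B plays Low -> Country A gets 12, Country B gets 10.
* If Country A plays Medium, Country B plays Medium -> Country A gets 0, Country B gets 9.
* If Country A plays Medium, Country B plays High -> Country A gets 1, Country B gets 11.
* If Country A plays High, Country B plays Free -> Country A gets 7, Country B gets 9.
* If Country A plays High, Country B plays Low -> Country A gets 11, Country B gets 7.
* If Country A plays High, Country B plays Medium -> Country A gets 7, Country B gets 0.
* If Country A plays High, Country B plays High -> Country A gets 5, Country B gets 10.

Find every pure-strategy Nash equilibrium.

There is no pure-strategy Nash equilibrium.

For each player, find the best response to each opponent profile; mutual best responses are the pure NE.
Country A against Free: payoffs 5, 9, 7 → best response Medium.
Country A against Low: payoffs 6, 12, 11 → best response Medium.
Country A against Medium: payoffs 4, 0, 7 → best response High.
Country A against High: payoffs 9, 1, 5 → best response Low.
Country B against Low: payoffs 1, 6, 9, 4 → best response Medium.
Country B against Medium: payoffs 2, 10, 9, 11 → best response High.
Country B against High: payoffs 9, 7, 0, 10 → best response High.
No profile is a mutual best response for all players.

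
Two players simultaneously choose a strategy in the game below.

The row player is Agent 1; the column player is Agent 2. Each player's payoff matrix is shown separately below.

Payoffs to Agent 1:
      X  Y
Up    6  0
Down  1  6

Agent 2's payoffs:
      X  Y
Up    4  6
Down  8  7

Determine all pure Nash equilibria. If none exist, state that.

Mark each player's best response to every combination of opponents' strategies; a profile where every player is best-responding is a pure Nash equilibrium.
Agent 1 against X: payoffs 6, 1 → best response Up.
Agent 1 against Y: payoffs 0, 6 → best response Down.
Agent 2 against Up: payoffs 4, 6 → best response Y.
Agent 2 against Down: payoffs 8, 7 → best response X.
No profile is a mutual best response for all players.

This game has no pure Nash equilibrium.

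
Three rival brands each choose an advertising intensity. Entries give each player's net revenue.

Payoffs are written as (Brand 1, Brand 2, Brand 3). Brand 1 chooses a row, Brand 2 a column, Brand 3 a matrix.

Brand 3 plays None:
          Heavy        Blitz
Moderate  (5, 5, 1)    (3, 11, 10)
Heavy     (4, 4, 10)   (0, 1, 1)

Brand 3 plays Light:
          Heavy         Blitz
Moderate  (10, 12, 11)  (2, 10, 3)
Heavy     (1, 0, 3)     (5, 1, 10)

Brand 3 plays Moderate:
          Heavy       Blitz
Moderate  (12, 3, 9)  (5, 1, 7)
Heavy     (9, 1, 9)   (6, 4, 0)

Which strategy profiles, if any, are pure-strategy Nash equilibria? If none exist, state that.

Pure-strategy Nash equilibria: (Moderate, Heavy, Light), (Moderate, Blitz, None), (Heavy, Blitz, Light)

For each player, find the best response to each opponent profile; mutual best responses are the pure NE.
Brand 1 against (Heavy, None): payoffs 5, 4 → best response Moderate.
Brand 1 against (Heavy, Light): payoffs 10, 1 → best response Moderate.
Brand 1 against (Heavy, Moderate): payoffs 12, 9 → best response Moderate.
Brand 1 against (Blitz, None): payoffs 3, 0 → best response Moderate.
Brand 1 against (Blitz, Light): payoffs 2, 5 → best response Heavy.
Brand 1 against (Blitz, Moderate): payoffs 5, 6 → best response Heavy.
Brand 2 against (Moderate, None): payoffs 5, 11 → best response Blitz.
Brand 2 against (Moderate, Light): payoffs 12, 10 → best response Heavy.
Brand 2 against (Moderate, Moderate): payoffs 3, 1 → best response Heavy.
Brand 2 against (Heavy, None): payoffs 4, 1 → best response Heavy.
Brand 2 against (Heavy, Light): payoffs 0, 1 → best response Blitz.
Brand 2 against (Heavy, Moderate): payoffs 1, 4 → best response Blitz.
Brand 3 against (Moderate, Heavy): payoffs 1, 11, 9 → best response Light.
Brand 3 against (Moderate, Blitz): payoffs 10, 3, 7 → best response None.
Brand 3 against (Heavy, Heavy): payoffs 10, 3, 9 → best response None.
Brand 3 against (Heavy, Blitz): payoffs 1, 10, 0 → best response Light.
Mutual best responses: (Moderate, Heavy, Light); (Moderate, Blitz, None); (Heavy, Blitz, Light).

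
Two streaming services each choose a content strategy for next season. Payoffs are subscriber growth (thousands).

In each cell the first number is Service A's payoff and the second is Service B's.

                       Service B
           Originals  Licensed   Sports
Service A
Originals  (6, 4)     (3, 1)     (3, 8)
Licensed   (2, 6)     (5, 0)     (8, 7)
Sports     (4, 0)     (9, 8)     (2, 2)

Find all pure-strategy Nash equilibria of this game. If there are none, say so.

Pure-strategy Nash equilibria: (Licensed, Sports); (Sports, Licensed)

Service A against Originals: payoffs 6, 2, 4 → best response Originals.
Service A against Licensed: payoffs 3, 5, 9 → best response Sports.
Service A against Sports: payoffs 3, 8, 2 → best response Licensed.
Service B against Originals: payoffs 4, 1, 8 → best response Sports.
Service B against Licensed: payoffs 6, 0, 7 → best response Sports.
Service B against Sports: payoffs 0, 8, 2 → best response Licensed.
Mutual best responses: (Licensed, Sports); (Sports, Licensed).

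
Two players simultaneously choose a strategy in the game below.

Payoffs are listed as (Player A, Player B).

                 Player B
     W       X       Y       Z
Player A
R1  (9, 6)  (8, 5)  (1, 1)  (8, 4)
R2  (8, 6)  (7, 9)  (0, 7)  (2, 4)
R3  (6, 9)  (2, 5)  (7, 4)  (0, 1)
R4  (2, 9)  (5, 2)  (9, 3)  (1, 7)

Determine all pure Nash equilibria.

Pure NE: (R1, W)

For each strategy profile, look for a profitable unilateral deviation.
(R1, W): Player A gets 9, best alternative 8; Player B gets 6, best alternative 5. No profitable deviation — NE.
(R1, X): Player B can switch to W (5 → 6). Not NE.
(R1, Y): Player A can switch to R3 (1 → 7). Not NE.
(R1, Z): Player B can switch to W (4 → 6). Not NE.
(R2, W): Player A can switch to R1 (8 → 9). Not NE.
(R2, X): Player A can switch to R1 (7 → 8). Not NE.
(R2, Y): Player A can switch to R1 (0 → 1). Not NE.
(The remaining 9 profiles each have a profitable deviation by the same check.)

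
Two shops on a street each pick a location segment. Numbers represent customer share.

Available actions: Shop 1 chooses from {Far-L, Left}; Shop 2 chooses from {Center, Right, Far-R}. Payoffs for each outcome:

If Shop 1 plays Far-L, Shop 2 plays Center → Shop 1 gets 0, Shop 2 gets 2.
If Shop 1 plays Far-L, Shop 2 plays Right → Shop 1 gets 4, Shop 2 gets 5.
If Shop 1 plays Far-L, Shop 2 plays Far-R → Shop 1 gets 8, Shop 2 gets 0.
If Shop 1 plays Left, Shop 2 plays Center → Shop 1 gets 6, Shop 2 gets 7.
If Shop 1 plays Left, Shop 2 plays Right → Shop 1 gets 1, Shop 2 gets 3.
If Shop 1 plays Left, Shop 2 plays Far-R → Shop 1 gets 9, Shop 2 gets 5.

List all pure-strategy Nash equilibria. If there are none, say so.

Pure-strategy Nash equilibria: (Far-L, Right); (Left, Center)

Check each profile: it is a Nash equilibrium iff no player can strictly gain by switching unilaterally.
(Far-L, Center): Shop 1 can switch to Left (0 → 6). Not NE.
(Far-L, Right): Shop 1 gets 4, best alternative 1; Shop 2 gets 5, best alternative 2. No profitable deviation — NE.
(Far-L, Far-R): Shop 1 can switch to Left (8 → 9). Not NE.
(Left, Center): Shop 1 gets 6, best alternative 0; Shop 2 gets 7, best alternative 5. No profitable deviation — NE.
(Left, Right): Shop 1 can switch to Far-L (1 → 4). Not NE.
(Left, Far-R): Shop 2 can switch to Center (5 → 7). Not NE.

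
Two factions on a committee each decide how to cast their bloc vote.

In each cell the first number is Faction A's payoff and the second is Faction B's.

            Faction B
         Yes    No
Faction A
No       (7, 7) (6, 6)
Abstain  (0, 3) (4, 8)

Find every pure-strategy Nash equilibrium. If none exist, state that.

Faction A against Yes: payoffs 7, 0 → best response No.
Faction A against No: payoffs 6, 4 → best response No.
Faction B against No: payoffs 7, 6 → best response Yes.
Faction B against Abstain: payoffs 3, 8 → best response No.
Mutual best responses: (No, Yes).

(No, Yes)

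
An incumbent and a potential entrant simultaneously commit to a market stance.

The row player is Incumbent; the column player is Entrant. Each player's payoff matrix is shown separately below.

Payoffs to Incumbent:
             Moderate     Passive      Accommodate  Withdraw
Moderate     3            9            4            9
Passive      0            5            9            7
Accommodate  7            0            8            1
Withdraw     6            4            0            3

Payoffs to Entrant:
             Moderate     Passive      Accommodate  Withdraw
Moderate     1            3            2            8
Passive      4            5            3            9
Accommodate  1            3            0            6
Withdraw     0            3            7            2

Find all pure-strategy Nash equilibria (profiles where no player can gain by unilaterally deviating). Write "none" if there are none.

(Moderate, Withdraw)

(Moderate, Moderate): Incumbent can switch to Accommodate (3 → 7). Not NE.
(Moderate, Passive): Entrant can switch to Withdraw (3 → 8). Not NE.
(Moderate, Accommodate): Incumbent can switch to Passive (4 → 9). Not NE.
(Moderate, Withdraw): Incumbent gets 9, best alternative 7; Entrant gets 8, best alternative 3. No profitable deviation — NE.
(Passive, Moderate): Incumbent can switch to Moderate (0 → 3). Not NE.
(Passive, Passive): Incumbent can switch to Moderate (5 → 9). Not NE.
(Passive, Accommodate): Entrant can switch to Moderate (3 → 4). Not NE.
(Passive, Withdraw): Incumbent can switch to Moderate (7 → 9). Not NE.
(Accommodate, Moderate): Entrant can switch to Passive (1 → 3). Not NE.
(Accommodate, Passive): Incumbent can switch to Moderate (0 → 9). Not NE.
(Accommodate, Accommodate): Incumbent can switch to Passive (8 → 9). Not NE.
(Accommodate, Withdraw): Incumbent can switch to Moderate (1 → 9). Not NE.
(Withdraw, Moderate): Incumbent can switch to Accommodate (6 → 7). Not NE.
(The remaining 3 profiles each have a profitable deviation by the same check.)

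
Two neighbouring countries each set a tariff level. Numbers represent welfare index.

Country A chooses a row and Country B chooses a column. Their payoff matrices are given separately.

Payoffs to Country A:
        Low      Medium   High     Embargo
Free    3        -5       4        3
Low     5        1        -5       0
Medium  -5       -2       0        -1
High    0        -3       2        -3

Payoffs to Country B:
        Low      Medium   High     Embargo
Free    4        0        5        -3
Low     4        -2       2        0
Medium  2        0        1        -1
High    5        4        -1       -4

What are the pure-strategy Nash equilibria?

The pure Nash equilibria are (Free, High) and (Low, Low).

Country A against Low: payoffs 3, 5, -5, 0 → best response Low.
Country A against Medium: payoffs -5, 1, -2, -3 → best response Low.
Country A against High: payoffs 4, -5, 0, 2 → best response Free.
Country A against Embargo: payoffs 3, 0, -1, -3 → best response Free.
Country B against Free: payoffs 4, 0, 5, -3 → best response High.
Country B against Low: payoffs 4, -2, 2, 0 → best response Low.
Country B against Medium: payoffs 2, 0, 1, -1 → best response Low.
Country B against High: payoffs 5, 4, -1, -4 → best response Low.
Mutual best responses: (Free, High); (Low, Low).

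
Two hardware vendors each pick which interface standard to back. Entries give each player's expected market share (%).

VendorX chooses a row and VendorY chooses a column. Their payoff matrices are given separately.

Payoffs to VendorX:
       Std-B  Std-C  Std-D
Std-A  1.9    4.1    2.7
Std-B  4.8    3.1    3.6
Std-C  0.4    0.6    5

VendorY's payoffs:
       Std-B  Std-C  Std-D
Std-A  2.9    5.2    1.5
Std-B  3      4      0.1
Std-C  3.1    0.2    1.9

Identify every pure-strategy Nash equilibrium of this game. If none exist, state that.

For each strategy profile, look for a profitable unilateral deviation.
(Std-A, Std-B): VendorX can switch to Std-B (1.9 → 4.8). Not NE.
(Std-A, Std-C): VendorX gets 4.1, best alternative 3.1; VendorY gets 5.2, best alternative 2.9. No profitable deviation — NE.
(Std-A, Std-D): VendorX can switch to Std-B (2.7 → 3.6). Not NE.
(Std-B, Std-B): VendorY can switch to Std-C (3 → 4). Not NE.
(Std-B, Std-C): VendorX can switch to Std-A (3.1 → 4.1). Not NE.
(Std-B, Std-D): VendorX can switch to Std-C (3.6 → 5). Not NE.
(Std-C, Std-B): VendorX can switch to Std-A (0.4 → 1.9). Not NE.
(Std-C, Std-C): VendorX can switch to Std-A (0.6 → 4.1). Not NE.
(Std-C, Std-D): VendorY can switch to Std-B (1.9 → 3.1). Not NE.

The unique pure-strategy Nash equilibrium is (Std-A, Std-C).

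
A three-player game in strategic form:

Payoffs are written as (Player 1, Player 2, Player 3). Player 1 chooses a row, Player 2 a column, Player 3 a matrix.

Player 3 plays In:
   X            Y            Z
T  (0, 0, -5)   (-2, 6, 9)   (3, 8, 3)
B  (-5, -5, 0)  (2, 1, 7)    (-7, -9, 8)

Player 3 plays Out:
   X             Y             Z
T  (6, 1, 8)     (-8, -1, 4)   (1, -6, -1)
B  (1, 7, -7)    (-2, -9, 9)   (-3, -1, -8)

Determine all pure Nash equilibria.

(T, X, In): Player 2 can switch to Y (0 → 6). Not NE.
(T, X, Out): Player 1 gets 6, best alternative 1; Player 2 gets 1, best alternative -1; Player 3 gets 8, best alternative -5. No profitable deviation — NE.
(T, Y, In): Player 1 can switch to B (-2 → 2). Not NE.
(T, Y, Out): Player 1 can switch to B (-8 → -2). Not NE.
(T, Z, In): Player 1 gets 3, best alternative -7; Player 2 gets 8, best alternative 6; Player 3 gets 3, best alternative -1. No profitable deviation — NE.
(T, Z, Out): Player 2 can switch to X (-6 → 1). Not NE.
(B, X, In): Player 1 can switch to T (-5 → 0). Not NE.
(B, X, Out): Player 1 can switch to T (1 → 6). Not NE.
(B, Y, In): Player 3 can switch to Out (7 → 9). Not NE.
(B, Y, Out): Player 2 can switch to X (-9 → 7). Not NE.
(B, Z, In): Player 1 can switch to T (-7 → 3). Not NE.
(B, Z, Out): Player 1 can switch to T (-3 → 1). Not NE.

Pure-strategy Nash equilibria: (T, X, Out) and (T, Z, In)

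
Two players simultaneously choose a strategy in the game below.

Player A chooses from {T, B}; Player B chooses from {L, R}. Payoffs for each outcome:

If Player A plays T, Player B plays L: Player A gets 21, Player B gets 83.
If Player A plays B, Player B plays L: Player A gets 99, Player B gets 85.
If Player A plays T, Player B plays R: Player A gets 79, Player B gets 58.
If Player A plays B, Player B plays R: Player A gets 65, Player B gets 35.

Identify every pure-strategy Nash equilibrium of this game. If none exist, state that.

Pure NE: (B, L)

(T, L): Player A can switch to B (21 → 99). Not NE.
(T, R): Player B can switch to L (58 → 83). Not NE.
(B, L): Player A gets 99, best alternative 21; Player B gets 85, best alternative 35. No profitable deviation — NE.
(B, R): Player A can switch to T (65 → 79). Not NE.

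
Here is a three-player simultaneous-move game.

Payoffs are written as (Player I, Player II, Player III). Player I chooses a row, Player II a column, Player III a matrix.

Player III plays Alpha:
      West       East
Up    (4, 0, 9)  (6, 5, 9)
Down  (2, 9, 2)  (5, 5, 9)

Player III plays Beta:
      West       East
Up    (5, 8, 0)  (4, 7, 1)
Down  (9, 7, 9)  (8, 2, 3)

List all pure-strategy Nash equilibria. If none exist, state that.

Pure-strategy Nash equilibria: (Up, East, Alpha) and (Down, West, Beta)

(Up, West, Alpha): Player II can switch to East (0 → 5). Not NE.
(Up, West, Beta): Player I can switch to Down (5 → 9). Not NE.
(Up, East, Alpha): Player I gets 6, best alternative 5; Player II gets 5, best alternative 0; Player III gets 9, best alternative 1. No profitable deviation — NE.
(Up, East, Beta): Player I can switch to Down (4 → 8). Not NE.
(Down, West, Alpha): Player I can switch to Up (2 → 4). Not NE.
(Down, West, Beta): Player I gets 9, best alternative 5; Player II gets 7, best alternative 2; Player III gets 9, best alternative 2. No profitable deviation — NE.
(Down, East, Alpha): Player I can switch to Up (5 → 6). Not NE.
(Down, East, Beta): Player II can switch to West (2 → 7). Not NE.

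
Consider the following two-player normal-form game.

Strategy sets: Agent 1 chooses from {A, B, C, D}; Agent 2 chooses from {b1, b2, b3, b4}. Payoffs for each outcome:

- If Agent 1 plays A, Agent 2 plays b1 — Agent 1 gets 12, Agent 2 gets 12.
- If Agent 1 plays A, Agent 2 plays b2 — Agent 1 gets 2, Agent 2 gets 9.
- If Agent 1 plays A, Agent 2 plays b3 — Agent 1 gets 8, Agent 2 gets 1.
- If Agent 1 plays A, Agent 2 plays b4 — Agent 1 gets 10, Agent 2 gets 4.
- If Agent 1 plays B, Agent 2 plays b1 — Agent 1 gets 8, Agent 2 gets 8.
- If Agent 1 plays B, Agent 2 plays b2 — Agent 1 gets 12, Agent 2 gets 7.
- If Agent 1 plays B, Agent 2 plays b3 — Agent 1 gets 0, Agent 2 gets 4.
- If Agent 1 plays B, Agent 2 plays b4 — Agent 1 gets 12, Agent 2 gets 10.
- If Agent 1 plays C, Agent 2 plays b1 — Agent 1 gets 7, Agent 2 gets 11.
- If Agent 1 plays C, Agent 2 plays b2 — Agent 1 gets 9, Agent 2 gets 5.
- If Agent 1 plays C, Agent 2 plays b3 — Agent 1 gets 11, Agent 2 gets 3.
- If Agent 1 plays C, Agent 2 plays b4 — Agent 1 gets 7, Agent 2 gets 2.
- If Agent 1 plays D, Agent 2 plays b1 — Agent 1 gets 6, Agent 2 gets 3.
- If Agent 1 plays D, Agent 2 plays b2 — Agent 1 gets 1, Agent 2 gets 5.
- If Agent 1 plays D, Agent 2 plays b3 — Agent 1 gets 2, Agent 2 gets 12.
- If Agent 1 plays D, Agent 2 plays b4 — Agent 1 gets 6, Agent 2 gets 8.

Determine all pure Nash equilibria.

(A, b1) and (B, b4)

For each player, find the best response to each opponent profile; mutual best responses are the pure NE.
Agent 1 against b1: payoffs 12, 8, 7, 6 → best response A.
Agent 1 against b2: payoffs 2, 12, 9, 1 → best response B.
Agent 1 against b3: payoffs 8, 0, 11, 2 → best response C.
Agent 1 against b4: payoffs 10, 12, 7, 6 → best response B.
Agent 2 against A: payoffs 12, 9, 1, 4 → best response b1.
Agent 2 against B: payoffs 8, 7, 4, 10 → best response b4.
Agent 2 against C: payoffs 11, 5, 3, 2 → best response b1.
Agent 2 against D: payoffs 3, 5, 12, 8 → best response b3.
Mutual best responses: (A, b1); (B, b4).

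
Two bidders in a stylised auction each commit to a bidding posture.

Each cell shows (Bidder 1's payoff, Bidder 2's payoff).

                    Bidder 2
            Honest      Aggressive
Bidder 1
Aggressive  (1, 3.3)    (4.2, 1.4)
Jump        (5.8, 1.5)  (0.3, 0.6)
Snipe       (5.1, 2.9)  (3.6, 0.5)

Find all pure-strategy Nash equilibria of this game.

Bidder 1 against Honest: payoffs 1, 5.8, 5.1 → best response Jump.
Bidder 1 against Aggressive: payoffs 4.2, 0.3, 3.6 → best response Aggressive.
Bidder 2 against Aggressive: payoffs 3.3, 1.4 → best response Honest.
Bidder 2 against Jump: payoffs 1.5, 0.6 → best response Honest.
Bidder 2 against Snipe: payoffs 2.9, 0.5 → best response Honest.
Mutual best responses: (Jump, Honest).

Pure NE: (Jump, Honest)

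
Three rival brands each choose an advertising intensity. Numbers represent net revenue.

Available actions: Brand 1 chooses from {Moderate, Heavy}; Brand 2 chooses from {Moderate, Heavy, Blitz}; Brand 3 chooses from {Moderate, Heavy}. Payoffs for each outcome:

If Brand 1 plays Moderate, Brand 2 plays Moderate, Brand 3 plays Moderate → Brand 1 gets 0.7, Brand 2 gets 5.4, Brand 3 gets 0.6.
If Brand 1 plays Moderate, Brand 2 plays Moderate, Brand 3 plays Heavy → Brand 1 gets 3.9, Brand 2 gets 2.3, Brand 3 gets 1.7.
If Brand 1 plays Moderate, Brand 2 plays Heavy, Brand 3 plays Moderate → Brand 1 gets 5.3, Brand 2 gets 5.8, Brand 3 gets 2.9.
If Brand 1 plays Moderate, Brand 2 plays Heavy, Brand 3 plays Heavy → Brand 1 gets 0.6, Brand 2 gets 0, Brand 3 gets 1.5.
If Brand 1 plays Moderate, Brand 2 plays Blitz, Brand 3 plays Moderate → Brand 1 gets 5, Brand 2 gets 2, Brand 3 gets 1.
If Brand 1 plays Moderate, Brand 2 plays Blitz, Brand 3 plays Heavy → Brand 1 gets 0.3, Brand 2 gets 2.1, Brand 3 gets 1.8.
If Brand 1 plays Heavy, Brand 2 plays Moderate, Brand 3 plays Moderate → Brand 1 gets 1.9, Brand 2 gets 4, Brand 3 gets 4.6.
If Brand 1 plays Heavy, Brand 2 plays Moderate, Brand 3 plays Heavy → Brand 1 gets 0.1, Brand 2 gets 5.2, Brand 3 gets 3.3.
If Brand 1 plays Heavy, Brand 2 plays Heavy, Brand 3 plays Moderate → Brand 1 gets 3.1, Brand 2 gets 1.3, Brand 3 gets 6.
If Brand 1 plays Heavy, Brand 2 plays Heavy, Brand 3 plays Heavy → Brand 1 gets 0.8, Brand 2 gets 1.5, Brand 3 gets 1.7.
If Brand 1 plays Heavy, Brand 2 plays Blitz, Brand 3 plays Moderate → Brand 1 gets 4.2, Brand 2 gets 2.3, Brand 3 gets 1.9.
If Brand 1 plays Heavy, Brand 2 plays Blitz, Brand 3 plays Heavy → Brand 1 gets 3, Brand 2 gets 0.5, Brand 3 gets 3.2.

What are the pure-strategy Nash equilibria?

Check each profile: it is a Nash equilibrium iff no player can strictly gain by switching unilaterally.
(Moderate, Moderate, Moderate): Brand 1 can switch to Heavy (0.7 → 1.9). Not NE.
(Moderate, Moderate, Heavy): Brand 1 gets 3.9, best alternative 0.1; Brand 2 gets 2.3, best alternative 2.1; Brand 3 gets 1.7, best alternative 0.6. No profitable deviation — NE.
(Moderate, Heavy, Moderate): Brand 1 gets 5.3, best alternative 3.1; Brand 2 gets 5.8, best alternative 5.4; Brand 3 gets 2.9, best alternative 1.5. No profitable deviation — NE.
(Moderate, Heavy, Heavy): Brand 1 can switch to Heavy (0.6 → 0.8). Not NE.
(Moderate, Blitz, Moderate): Brand 2 can switch to Moderate (2 → 5.4). Not NE.
(Moderate, Blitz, Heavy): Brand 1 can switch to Heavy (0.3 → 3). Not NE.
(Heavy, Moderate, Moderate): Brand 1 gets 1.9, best alternative 0.7; Brand 2 gets 4, best alternative 2.3; Brand 3 gets 4.6, best alternative 3.3. No profitable deviation — NE.
(Heavy, Moderate, Heavy): Brand 1 can switch to Moderate (0.1 → 3.9). Not NE.
(Heavy, Heavy, Moderate): Brand 1 can switch to Moderate (3.1 → 5.3). Not NE.
(Heavy, Heavy, Heavy): Brand 2 can switch to Moderate (1.5 → 5.2). Not NE.
(Heavy, Blitz, Moderate): Brand 1 can switch to Moderate (4.2 → 5). Not NE.
(Heavy, Blitz, Heavy): Brand 2 can switch to Moderate (0.5 → 5.2). Not NE.

Pure-strategy Nash equilibria: (Moderate, Moderate, Heavy); (Moderate, Heavy, Moderate); (Heavy, Moderate, Moderate)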